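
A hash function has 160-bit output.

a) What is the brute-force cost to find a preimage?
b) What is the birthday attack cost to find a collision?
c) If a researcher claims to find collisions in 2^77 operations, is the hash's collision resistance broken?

Step 1: Preimage resistance requires brute-force of 2^160 operations.
Step 2: Collision resistance (birthday bound) = 2^(160/2) = 2^80.
Step 3: The claimed attack costs 2^77 operations.
Step 4: Since 2^77 < 2^80, the claimed attack beats the generic birthday bound, so collision resistance is broken.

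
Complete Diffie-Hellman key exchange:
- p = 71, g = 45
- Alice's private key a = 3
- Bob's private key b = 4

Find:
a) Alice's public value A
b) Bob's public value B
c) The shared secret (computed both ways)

Step 1: A = g^a mod p = 45^3 mod 71 = 32.
Step 2: B = g^b mod p = 45^4 mod 71 = 20.
Step 3: Alice computes s = B^a mod p = 20^3 mod 71 = 48.
Step 4: Bob computes s = A^b mod p = 32^4 mod 71 = 48.
Both sides agree: shared secret = 48.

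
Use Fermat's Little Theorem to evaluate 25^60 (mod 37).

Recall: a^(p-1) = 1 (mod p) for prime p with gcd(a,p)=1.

Step 1: Since 37 is prime, by Fermat's Little Theorem: 25^36 = 1 (mod 37).
Step 2: Reduce exponent: 60 mod 36 = 24.
Step 3: So 25^60 = 25^24 (mod 37).
Step 4: 25^24 mod 37 = 10.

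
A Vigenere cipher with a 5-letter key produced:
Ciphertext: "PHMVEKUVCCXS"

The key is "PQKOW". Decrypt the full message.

Step 1: Key 'PQKOW' has length 5. Extended key: PQKOWPQKOWPQ
Step 2: Decrypt each position:
  P(15) - P(15) = 0 = A
  H(7) - Q(16) = 17 = R
  M(12) - K(10) = 2 = C
  V(21) - O(14) = 7 = H
  E(4) - W(22) = 8 = I
  K(10) - P(15) = 21 = V
  U(20) - Q(16) = 4 = E
  V(21) - K(10) = 11 = L
  C(2) - O(14) = 14 = O
  C(2) - W(22) = 6 = G
  X(23) - P(15) = 8 = I
  S(18) - Q(16) = 2 = C
Plaintext: ARCHIVELOGIC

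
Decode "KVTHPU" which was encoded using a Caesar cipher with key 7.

Step 1: Reverse the shift by subtracting 7 from each letter position.
  K (position 10) -> position (10-7) mod 26 = 3 -> D
  V (position 21) -> position (21-7) mod 26 = 14 -> O
  T (position 19) -> position (19-7) mod 26 = 12 -> M
  H (position 7) -> position (7-7) mod 26 = 0 -> A
  P (position 15) -> position (15-7) mod 26 = 8 -> I
  U (position 20) -> position (20-7) mod 26 = 13 -> N
Decrypted message: DOMAIN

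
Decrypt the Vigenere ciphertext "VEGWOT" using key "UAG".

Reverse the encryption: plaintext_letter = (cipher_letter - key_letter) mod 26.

Step 1: Extend key: UAGUAG
Step 2: Decrypt each letter (c - k) mod 26:
  V(21) - U(20) = (21-20) mod 26 = 1 = B
  E(4) - A(0) = (4-0) mod 26 = 4 = E
  G(6) - G(6) = (6-6) mod 26 = 0 = A
  W(22) - U(20) = (22-20) mod 26 = 2 = C
  O(14) - A(0) = (14-0) mod 26 = 14 = O
  T(19) - G(6) = (19-6) mod 26 = 13 = N
Plaintext: BEACON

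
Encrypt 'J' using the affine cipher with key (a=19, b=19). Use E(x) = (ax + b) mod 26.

Step 1: Convert 'J' to number: x = 9.
Step 2: E(9) = (19 * 9 + 19) mod 26 = 190 mod 26 = 8.
Step 3: Convert 8 back to letter: I.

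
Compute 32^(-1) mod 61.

Step 1: We need x such that 32 * x = 1 (mod 61).
Step 2: Using the extended Euclidean algorithm or trial:
  32 * 21 = 672 = 11 * 61 + 1.
Step 3: Since 672 mod 61 = 1, the inverse is x = 21.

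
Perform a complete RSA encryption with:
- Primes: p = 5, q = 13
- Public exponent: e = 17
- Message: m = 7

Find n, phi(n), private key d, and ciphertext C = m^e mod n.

Step 1: n = 5 * 13 = 65.
Step 2: phi(n) = (5-1)(13-1) = 4 * 12 = 48.
Step 3: Find d = 17^(-1) mod 48 = 17.
  Verify: 17 * 17 = 289 = 1 (mod 48).
Step 4: C = 7^17 mod 65 = 37.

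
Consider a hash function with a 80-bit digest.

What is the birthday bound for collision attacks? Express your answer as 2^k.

Step 1: The birthday paradox gives collision probability ~50% after sqrt(2^n) = 2^(n/2) hashes.
Step 2: For 80-bit output: 2^(80/2) = 2^40.
Step 3: Approximately 2^40 hash computations needed.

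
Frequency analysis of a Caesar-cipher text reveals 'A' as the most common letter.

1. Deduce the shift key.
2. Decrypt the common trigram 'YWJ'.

Step 1: In English, 'E' is the most frequent letter (12.7%).
Step 2: The most frequent ciphertext letter is 'A' (position 0).
Step 3: Shift = (0 - 4) mod 26 = 22.
Step 4: Decrypt 'YWJ' by shifting back 22:
  Y -> C
  W -> A
  J -> N
Step 5: 'YWJ' decrypts to 'CAN'.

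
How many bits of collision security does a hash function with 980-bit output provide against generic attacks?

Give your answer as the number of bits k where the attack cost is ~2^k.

Step 1: The hash has a 980-bit output.
Step 2: Collision resistance means it should be infeasible to find any x != y with h(x) = h(y).
By the birthday bound, a generic collision search succeeds after about sqrt(2^980) = 2^(980/2) = 2^490 evaluations.
Step 3: Security level = 490 bits.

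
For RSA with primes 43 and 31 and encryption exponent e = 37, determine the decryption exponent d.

Step 1: n = 43 * 31 = 1333.
Step 2: phi(n) = 42 * 30 = 1260.
Step 3: Find d such that 37 * d = 1 (mod 1260).
Step 4: d = 37^(-1) mod 1260 = 613.
Verification: 37 * 613 = 22681 = 18 * 1260 + 1.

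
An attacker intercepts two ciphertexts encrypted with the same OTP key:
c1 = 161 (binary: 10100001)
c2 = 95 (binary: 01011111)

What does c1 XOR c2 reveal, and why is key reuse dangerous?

Step 1: c1 XOR c2 = (m1 XOR k) XOR (m2 XOR k).
Step 2: By XOR associativity/commutativity: = m1 XOR m2 XOR k XOR k = m1 XOR m2.
Step 3: 10100001 XOR 01011111 = 11111110 = 254.
Step 4: The key cancels out! An attacker learns m1 XOR m2 = 254, revealing the relationship between plaintexts.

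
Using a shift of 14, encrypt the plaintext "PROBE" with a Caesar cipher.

Step 1: For each letter, shift forward by 14 positions (mod 26).
  P (position 15) -> position (15+14) mod 26 = 3 -> D
  R (position 17) -> position (17+14) mod 26 = 5 -> F
  O (position 14) -> position (14+14) mod 26 = 2 -> C
  B (position 1) -> position (1+14) mod 26 = 15 -> P
  E (position 4) -> position (4+14) mod 26 = 18 -> S
Result: DFCPS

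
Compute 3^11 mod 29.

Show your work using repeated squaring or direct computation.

Step 1: Compute 3^11 mod 29 step by step, reducing modulo 29 at each step.
  3^1 mod 29 = 3
  3^2 mod 29 = (3 * 3) mod 29 = 9
  3^3 mod 29 = (9 * 3) mod 29 = 27
  3^4 mod 29 = (27 * 3) mod 29 = 23
  3^5 mod 29 = (23 * 3) mod 29 = 11
  3^6 mod 29 = (11 * 3) mod 29 = 4
  3^7 mod 29 = (4 * 3) mod 29 = 12
  3^8 mod 29 = (12 * 3) mod 29 = 7
  3^9 mod 29 = (7 * 3) mod 29 = 21
  3^10 mod 29 = (21 * 3) mod 29 = 5
  3^11 mod 29 = (5 * 3) mod 29 = 15
Step 2: Result = 15.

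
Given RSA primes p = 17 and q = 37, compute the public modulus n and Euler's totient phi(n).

Step 1: n = p * q = 17 * 37 = 629.
Step 2: phi(n) = (p-1)(q-1) = 16 * 36 = 576.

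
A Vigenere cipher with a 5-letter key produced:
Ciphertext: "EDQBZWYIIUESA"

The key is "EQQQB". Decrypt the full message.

Step 1: Key 'EQQQB' has length 5. Extended key: EQQQBEQQQBEQQ
Step 2: Decrypt each position:
  E(4) - E(4) = 0 = A
  D(3) - Q(16) = 13 = N
  Q(16) - Q(16) = 0 = A
  B(1) - Q(16) = 11 = L
  Z(25) - B(1) = 24 = Y
  W(22) - E(4) = 18 = S
  Y(24) - Q(16) = 8 = I
  I(8) - Q(16) = 18 = S
  I(8) - Q(16) = 18 = S
  U(20) - B(1) = 19 = T
  E(4) - E(4) = 0 = A
  S(18) - Q(16) = 2 = C
  A(0) - Q(16) = 10 = K
Plaintext: ANALYSISSTACK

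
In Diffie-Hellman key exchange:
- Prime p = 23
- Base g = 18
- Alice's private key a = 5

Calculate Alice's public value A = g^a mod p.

Step 1: A = g^a mod p = 18^5 mod 23.
  18^1 mod 23 = 18
  18^2 mod 23 = (18 * 18) mod 23 = 2
  18^3 mod 23 = (2 * 18) mod 23 = 13
  18^4 mod 23 = (13 * 18) mod 23 = 4
  18^5 mod 23 = (4 * 18) mod 23 = 3
Result: A = 3.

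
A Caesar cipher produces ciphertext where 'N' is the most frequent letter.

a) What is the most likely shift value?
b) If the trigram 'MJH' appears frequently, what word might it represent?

Step 1: In English, 'E' is the most frequent letter (12.7%).
Step 2: The most frequent ciphertext letter is 'N' (position 13).
Step 3: Shift = (13 - 4) mod 26 = 9.
Step 4: Decrypt 'MJH' by shifting back 9:
  M -> D
  J -> A
  H -> Y
Step 5: 'MJH' decrypts to 'DAY'.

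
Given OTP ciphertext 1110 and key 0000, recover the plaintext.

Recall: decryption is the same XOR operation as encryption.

Step 1: XOR ciphertext with key:
  Ciphertext: 1110
  Key:        0000
  XOR:        1110
Step 2: Plaintext = 1110 = 14 in decimal.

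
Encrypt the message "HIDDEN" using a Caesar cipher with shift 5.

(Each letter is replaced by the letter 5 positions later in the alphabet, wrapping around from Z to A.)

Step 1: For each letter, shift forward by 5 positions (mod 26).
  H (position 7) -> position (7+5) mod 26 = 12 -> M
  I (position 8) -> position (8+5) mod 26 = 13 -> N
  D (position 3) -> position (3+5) mod 26 = 8 -> I
  D (position 3) -> position (3+5) mod 26 = 8 -> I
  E (position 4) -> position (4+5) mod 26 = 9 -> J
  N (position 13) -> position (13+5) mod 26 = 18 -> S
Result: MNIIJS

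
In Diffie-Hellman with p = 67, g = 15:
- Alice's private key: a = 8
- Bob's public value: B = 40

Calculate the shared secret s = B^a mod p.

Step 1: s = B^a mod p = 40^8 mod 67.
  40^1 mod 67 = 40
  40^2 mod 67 = (40 * 40) mod 67 = 59
  40^3 mod 67 = (59 * 40) mod 67 = 15
  40^4 mod 67 = (15 * 40) mod 67 = 64
  40^5 mod 67 = (64 * 40) mod 67 = 14
  40^6 mod 67 = (14 * 40) mod 67 = 24
  40^7 mod 67 = (24 * 40) mod 67 = 22
  40^8 mod 67 = (22 * 40) mod 67 = 9
Result: shared secret = 9.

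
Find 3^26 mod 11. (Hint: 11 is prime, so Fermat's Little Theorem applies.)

Step 1: Since 11 is prime, by Fermat's Little Theorem: 3^10 = 1 (mod 11).
Step 2: Reduce exponent: 26 mod 10 = 6.
Step 3: So 3^26 = 3^6 (mod 11).
Step 4: 3^6 mod 11 = 3.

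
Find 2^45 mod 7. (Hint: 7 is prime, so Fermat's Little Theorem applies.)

Step 1: Since 7 is prime, by Fermat's Little Theorem: 2^6 = 1 (mod 7).
Step 2: Reduce exponent: 45 mod 6 = 3.
Step 3: So 2^45 = 2^3 (mod 7).
Step 4: 2^3 mod 7 = 1.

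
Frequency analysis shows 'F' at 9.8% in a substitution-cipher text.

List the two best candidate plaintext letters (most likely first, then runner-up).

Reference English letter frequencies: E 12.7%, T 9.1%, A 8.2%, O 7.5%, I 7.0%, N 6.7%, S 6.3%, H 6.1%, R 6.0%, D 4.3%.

Step 1: Observed frequency of 'F' is 9.8%.
Step 2: Compute distances to each reference frequency and sort:
  T (9.1%): difference = 0.7% <-- BEST
  A (8.2%): difference = 1.6% <-- RUNNER-UP
  O (7.5%): difference = 2.3%
  I (7.0%): difference = 2.8%
  E (12.7%): difference = 2.9%
Step 3: Most likely is 'T' (9.1%, diff 0.7%); second most likely is 'A' (8.2%, diff 1.6%).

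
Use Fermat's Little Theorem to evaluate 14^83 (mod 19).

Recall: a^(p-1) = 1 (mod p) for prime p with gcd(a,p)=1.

Step 1: Since 19 is prime, by Fermat's Little Theorem: 14^18 = 1 (mod 19).
Step 2: Reduce exponent: 83 mod 18 = 11.
Step 3: So 14^83 = 14^11 (mod 19).
Step 4: 14^11 mod 19 = 13.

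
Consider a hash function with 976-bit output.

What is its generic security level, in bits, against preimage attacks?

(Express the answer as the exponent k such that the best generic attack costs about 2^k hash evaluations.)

Step 1: The hash has a 976-bit output.
Step 2: Preimage resistance means: given a digest h(x), it should be infeasible to find any input that hashes to it.
With a 976-bit output there are 2^976 possible digests, so a generic brute-force preimage search costs about 2^976 evaluations.
Step 3: Security level = 976 bits.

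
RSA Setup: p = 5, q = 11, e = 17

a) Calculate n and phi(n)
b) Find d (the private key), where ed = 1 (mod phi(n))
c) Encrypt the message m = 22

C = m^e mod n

Step 1: n = 5 * 11 = 55.
Step 2: phi(n) = (5-1)(11-1) = 4 * 10 = 40.
Step 3: Find d = 17^(-1) mod 40 = 33.
  Verify: 17 * 33 = 561 = 1 (mod 40).
Step 4: C = 22^17 mod 55 = 22.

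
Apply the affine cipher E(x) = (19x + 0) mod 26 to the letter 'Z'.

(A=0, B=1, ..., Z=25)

Step 1: Convert 'Z' to number: x = 25.
Step 2: E(25) = (19 * 25 + 0) mod 26 = 475 mod 26 = 7.
Step 3: Convert 7 back to letter: H.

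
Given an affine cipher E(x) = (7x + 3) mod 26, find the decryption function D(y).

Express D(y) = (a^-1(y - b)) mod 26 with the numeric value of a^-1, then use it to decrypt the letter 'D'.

Step 1: Find a^-1, the modular inverse of 7 mod 26.
Step 2: We need 7 * a^-1 = 1 (mod 26).
Step 3: 7 * 15 = 105 = 4 * 26 + 1, so a^-1 = 15.
Step 4: D(y) = 15(y - 3) mod 26.
Step 5: Apply to 'D' (y = 3): D(3) = 15 * (3 - 3) mod 26 = 15 * 0 mod 26 = 0 -> 'A'.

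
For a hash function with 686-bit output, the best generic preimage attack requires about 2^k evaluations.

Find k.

Step 1: The hash has a 686-bit output.
Step 2: Preimage resistance means: given a digest h(x), it should be infeasible to find any input that hashes to it.
With a 686-bit output there are 2^686 possible digests, so a generic brute-force preimage search costs about 2^686 evaluations.
Step 3: Security level = 686 bits.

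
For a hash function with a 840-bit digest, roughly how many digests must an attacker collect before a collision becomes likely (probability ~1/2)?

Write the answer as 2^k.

Step 1: The birthday paradox gives collision probability ~50% after sqrt(2^n) = 2^(n/2) hashes.
Step 2: For 840-bit output: 2^(840/2) = 2^420.
Step 3: Approximately 2^420 hash computations needed.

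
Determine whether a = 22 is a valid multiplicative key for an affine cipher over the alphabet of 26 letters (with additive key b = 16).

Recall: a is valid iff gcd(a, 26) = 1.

Step 1: Compute gcd(22, 26).
Step 2: gcd(22, 26) = 2.
Since gcd = 2 != 1, 22 shares a common factor with 26, so it cannot be used.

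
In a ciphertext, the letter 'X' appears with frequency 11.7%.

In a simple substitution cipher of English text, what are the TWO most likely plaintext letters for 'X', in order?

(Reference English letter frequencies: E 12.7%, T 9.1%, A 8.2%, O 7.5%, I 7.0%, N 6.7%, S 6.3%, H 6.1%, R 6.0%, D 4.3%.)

Step 1: Observed frequency of 'X' is 11.7%.
Step 2: Compute distances to each reference frequency and sort:
  E (12.7%): difference = 1.0% <-- BEST
  T (9.1%): difference = 2.6% <-- RUNNER-UP
  A (8.2%): difference = 3.5%
  O (7.5%): difference = 4.2%
  I (7.0%): difference = 4.7%
Step 3: Most likely is 'E' (12.7%, diff 1.0%); second most likely is 'T' (9.1%, diff 2.6%).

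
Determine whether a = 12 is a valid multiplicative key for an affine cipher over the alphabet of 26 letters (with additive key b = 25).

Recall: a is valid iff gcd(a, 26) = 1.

Step 1: Compute gcd(12, 26).
Step 2: gcd(12, 26) = 2.
Since gcd = 2 != 1, 12 shares a common factor with 26, so it cannot be used.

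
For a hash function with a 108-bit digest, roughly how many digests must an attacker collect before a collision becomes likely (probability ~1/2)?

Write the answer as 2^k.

Step 1: The birthday paradox gives collision probability ~50% after sqrt(2^n) = 2^(n/2) hashes.
Step 2: For 108-bit output: 2^(108/2) = 2^54.
Step 3: Approximately 2^54 hash computations needed.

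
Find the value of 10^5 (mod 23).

Step 1: Compute 10^5 mod 23 step by step, reducing modulo 23 at each step.
  10^1 mod 23 = 10
  10^2 mod 23 = (10 * 10) mod 23 = 8
  10^3 mod 23 = (8 * 10) mod 23 = 11
  10^4 mod 23 = (11 * 10) mod 23 = 18
  10^5 mod 23 = (18 * 10) mod 23 = 19
Step 2: Result = 19.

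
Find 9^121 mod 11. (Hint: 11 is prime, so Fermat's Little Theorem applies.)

Step 1: Since 11 is prime, by Fermat's Little Theorem: 9^10 = 1 (mod 11).
Step 2: Reduce exponent: 121 mod 10 = 1.
Step 3: So 9^121 = 9^1 (mod 11).
Step 4: 9^1 mod 11 = 9.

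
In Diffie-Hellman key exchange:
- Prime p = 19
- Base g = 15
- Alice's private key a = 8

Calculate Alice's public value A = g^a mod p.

Step 1: A = g^a mod p = 15^8 mod 19.
  15^1 mod 19 = 15
  15^2 mod 19 = (15 * 15) mod 19 = 16
  15^3 mod 19 = (16 * 15) mod 19 = 12
  15^4 mod 19 = (12 * 15) mod 19 = 9
  15^5 mod 19 = (9 * 15) mod 19 = 2
  15^6 mod 19 = (2 * 15) mod 19 = 11
  15^7 mod 19 = (11 * 15) mod 19 = 13
  15^8 mod 19 = (13 * 15) mod 19 = 5
Result: A = 5.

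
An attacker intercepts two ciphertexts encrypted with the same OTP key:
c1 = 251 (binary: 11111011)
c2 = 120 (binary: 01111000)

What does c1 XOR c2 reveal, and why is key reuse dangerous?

Step 1: c1 XOR c2 = (m1 XOR k) XOR (m2 XOR k).
Step 2: By XOR associativity/commutativity: = m1 XOR m2 XOR k XOR k = m1 XOR m2.
Step 3: 11111011 XOR 01111000 = 10000011 = 131.
Step 4: The key cancels out! An attacker learns m1 XOR m2 = 131, revealing the relationship between plaintexts.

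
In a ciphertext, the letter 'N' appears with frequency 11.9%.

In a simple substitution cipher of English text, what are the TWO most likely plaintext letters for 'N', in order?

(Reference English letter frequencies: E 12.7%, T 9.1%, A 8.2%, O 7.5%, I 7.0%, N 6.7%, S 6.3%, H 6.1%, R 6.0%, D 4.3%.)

Step 1: Observed frequency of 'N' is 11.9%.
Step 2: Compute distances to each reference frequency and sort:
  E (12.7%): difference = 0.8% <-- BEST
  T (9.1%): difference = 2.8% <-- RUNNER-UP
  A (8.2%): difference = 3.7%
  O (7.5%): difference = 4.4%
  I (7.0%): difference = 4.9%
Step 3: Most likely is 'E' (12.7%, diff 0.8%); second most likely is 'T' (9.1%, diff 2.8%).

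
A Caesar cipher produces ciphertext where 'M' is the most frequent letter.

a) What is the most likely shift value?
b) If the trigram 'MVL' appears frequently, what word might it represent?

Step 1: In English, 'E' is the most frequent letter (12.7%).
Step 2: The most frequent ciphertext letter is 'M' (position 12).
Step 3: Shift = (12 - 4) mod 26 = 8.
Step 4: Decrypt 'MVL' by shifting back 8:
  M -> E
  V -> N
  L -> D
Step 5: 'MVL' decrypts to 'END'.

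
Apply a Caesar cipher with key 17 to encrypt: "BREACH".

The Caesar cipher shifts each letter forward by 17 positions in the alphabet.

Step 1: For each letter, shift forward by 17 positions (mod 26).
  B (position 1) -> position (1+17) mod 26 = 18 -> S
  R (position 17) -> position (17+17) mod 26 = 8 -> I
  E (position 4) -> position (4+17) mod 26 = 21 -> V
  A (position 0) -> position (0+17) mod 26 = 17 -> R
  C (position 2) -> position (2+17) mod 26 = 19 -> T
  H (position 7) -> position (7+17) mod 26 = 24 -> Y
Result: SIVRTY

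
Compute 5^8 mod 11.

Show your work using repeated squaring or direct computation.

Step 1: Compute 5^8 mod 11 step by step, reducing modulo 11 at each step.
  5^1 mod 11 = 5
  5^2 mod 11 = (5 * 5) mod 11 = 3
  5^3 mod 11 = (3 * 5) mod 11 = 4
  5^4 mod 11 = (4 * 5) mod 11 = 9
  5^5 mod 11 = (9 * 5) mod 11 = 1
  5^6 mod 11 = (1 * 5) mod 11 = 5
  5^7 mod 11 = (5 * 5) mod 11 = 3
  5^8 mod 11 = (3 * 5) mod 11 = 4
Step 2: Result = 4.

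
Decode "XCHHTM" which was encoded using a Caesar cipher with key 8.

Step 1: Reverse the shift by subtracting 8 from each letter position.
  X (position 23) -> position (23-8) mod 26 = 15 -> P
  C (position 2) -> position (2-8) mod 26 = 20 -> U
  H (position 7) -> position (7-8) mod 26 = 25 -> Z
  H (position 7) -> position (7-8) mod 26 = 25 -> Z
  T (position 19) -> position (19-8) mod 26 = 11 -> L
  M (position 12) -> position (12-8) mod 26 = 4 -> E
Decrypted message: PUZZLE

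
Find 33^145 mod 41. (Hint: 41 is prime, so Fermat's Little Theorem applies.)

Step 1: Since 41 is prime, by Fermat's Little Theorem: 33^40 = 1 (mod 41).
Step 2: Reduce exponent: 145 mod 40 = 25.
Step 3: So 33^145 = 33^25 (mod 41).
Step 4: 33^25 mod 41 = 32.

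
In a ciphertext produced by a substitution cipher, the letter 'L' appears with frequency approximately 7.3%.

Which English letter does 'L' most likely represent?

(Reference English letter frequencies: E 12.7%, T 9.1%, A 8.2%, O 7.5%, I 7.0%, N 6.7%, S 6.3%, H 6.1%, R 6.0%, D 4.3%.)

Step 1: The observed frequency is 7.3%.
Step 2: Compare with English frequencies:
  E: 12.7% (difference: 5.4%)
  T: 9.1% (difference: 1.8%)
  A: 8.2% (difference: 0.9%)
  O: 7.5% (difference: 0.2%) <-- closest
  I: 7.0% (difference: 0.3%)
  N: 6.7% (difference: 0.6%)
  S: 6.3% (difference: 1.0%)
  H: 6.1% (difference: 1.2%)
  R: 6.0% (difference: 1.3%)
  D: 4.3% (difference: 3.0%)
Step 3: 'L' most likely represents 'O' (frequency 7.5%).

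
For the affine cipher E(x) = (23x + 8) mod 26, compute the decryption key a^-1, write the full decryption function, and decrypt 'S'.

Step 1: Find a^-1, the modular inverse of 23 mod 26.
Step 2: We need 23 * a^-1 = 1 (mod 26).
Step 3: 23 * 17 = 391 = 15 * 26 + 1, so a^-1 = 17.
Step 4: D(y) = 17(y - 8) mod 26.
Step 5: Apply to 'S' (y = 18): D(18) = 17 * (18 - 8) mod 26 = 17 * 10 mod 26 = 14 -> 'O'.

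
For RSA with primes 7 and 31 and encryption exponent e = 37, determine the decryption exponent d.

Step 1: n = 7 * 31 = 217.
Step 2: phi(n) = 6 * 30 = 180.
Step 3: Find d such that 37 * d = 1 (mod 180).
Step 4: d = 37^(-1) mod 180 = 73.
Verification: 37 * 73 = 2701 = 15 * 180 + 1.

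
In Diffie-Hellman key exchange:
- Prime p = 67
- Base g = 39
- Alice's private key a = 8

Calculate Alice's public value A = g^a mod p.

Step 1: A = g^a mod p = 39^8 mod 67.
  39^1 mod 67 = 39
  39^2 mod 67 = (39 * 39) mod 67 = 47
  39^3 mod 67 = (47 * 39) mod 67 = 24
  39^4 mod 67 = (24 * 39) mod 67 = 65
  39^5 mod 67 = (65 * 39) mod 67 = 56
  39^6 mod 67 = (56 * 39) mod 67 = 40
  39^7 mod 67 = (40 * 39) mod 67 = 19
  39^8 mod 67 = (19 * 39) mod 67 = 4
Result: A = 4.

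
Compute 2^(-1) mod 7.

Step 1: We need x such that 2 * x = 1 (mod 7).
Step 2: Using the extended Euclidean algorithm or trial:
  2 * 4 = 8 = 1 * 7 + 1.
Step 3: Since 8 mod 7 = 1, the inverse is x = 4.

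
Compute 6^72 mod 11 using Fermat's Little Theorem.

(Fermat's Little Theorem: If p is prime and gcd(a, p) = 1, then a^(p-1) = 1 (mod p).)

Step 1: Since 11 is prime, by Fermat's Little Theorem: 6^10 = 1 (mod 11).
Step 2: Reduce exponent: 72 mod 10 = 2.
Step 3: So 6^72 = 6^2 (mod 11).
Step 4: 6^2 mod 11 = 3.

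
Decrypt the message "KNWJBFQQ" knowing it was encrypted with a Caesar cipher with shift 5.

Step 1: Reverse the shift by subtracting 5 from each letter position.
  K (position 10) -> position (10-5) mod 26 = 5 -> F
  N (position 13) -> position (13-5) mod 26 = 8 -> I
  W (position 22) -> position (22-5) mod 26 = 17 -> R
  J (position 9) -> position (9-5) mod 26 = 4 -> E
  B (position 1) -> position (1-5) mod 26 = 22 -> W
  F (position 5) -> position (5-5) mod 26 = 0 -> A
  Q (position 16) -> position (16-5) mod 26 = 11 -> L
  Q (position 16) -> position (16-5) mod 26 = 11 -> L
Decrypted message: FIREWALL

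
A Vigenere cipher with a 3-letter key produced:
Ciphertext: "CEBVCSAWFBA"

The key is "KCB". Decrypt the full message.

Step 1: Key 'KCB' has length 3. Extended key: KCBKCBKCBKC
Step 2: Decrypt each position:
  C(2) - K(10) = 18 = S
  E(4) - C(2) = 2 = C
  B(1) - B(1) = 0 = A
  V(21) - K(10) = 11 = L
  C(2) - C(2) = 0 = A
  S(18) - B(1) = 17 = R
  A(0) - K(10) = 16 = Q
  W(22) - C(2) = 20 = U
  F(5) - B(1) = 4 = E
  B(1) - K(10) = 17 = R
  A(0) - C(2) = 24 = Y
Plaintext: SCALARQUERY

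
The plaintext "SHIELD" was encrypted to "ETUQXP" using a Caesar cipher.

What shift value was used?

Step 1: Compare first letters: S (position 18) -> E (position 4).
Step 2: Shift = (4 - 18) mod 26 = 12.
The shift value is 12.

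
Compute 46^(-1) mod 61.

Step 1: We need x such that 46 * x = 1 (mod 61).
Step 2: Using the extended Euclidean algorithm or trial:
  46 * 4 = 184 = 3 * 61 + 1.
Step 3: Since 184 mod 61 = 1, the inverse is x = 4.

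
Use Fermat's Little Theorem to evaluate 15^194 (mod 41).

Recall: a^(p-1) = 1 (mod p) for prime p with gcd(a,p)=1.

Step 1: Since 41 is prime, by Fermat's Little Theorem: 15^40 = 1 (mod 41).
Step 2: Reduce exponent: 194 mod 40 = 34.
Step 3: So 15^194 = 15^34 (mod 41).
Step 4: 15^34 mod 41 = 33.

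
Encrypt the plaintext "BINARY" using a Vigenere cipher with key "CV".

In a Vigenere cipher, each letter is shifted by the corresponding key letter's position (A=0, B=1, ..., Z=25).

Step 1: Repeat key to match plaintext length:
  Plaintext: BINARY
  Key:       CVCVCV
Step 2: Encrypt each letter:
  B(1) + C(2) = (1+2) mod 26 = 3 = D
  I(8) + V(21) = (8+21) mod 26 = 3 = D
  N(13) + C(2) = (13+2) mod 26 = 15 = P
  A(0) + V(21) = (0+21) mod 26 = 21 = V
  R(17) + C(2) = (17+2) mod 26 = 19 = T
  Y(24) + V(21) = (24+21) mod 26 = 19 = T
Ciphertext: DDPVTT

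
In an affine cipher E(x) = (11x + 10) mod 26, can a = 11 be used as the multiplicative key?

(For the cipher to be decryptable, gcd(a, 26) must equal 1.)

Step 1: Compute gcd(11, 26).
Step 2: gcd(11, 26) = 1.
Since gcd = 1, 11 is coprime with 26, so it is a valid key.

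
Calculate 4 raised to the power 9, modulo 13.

Step 1: Compute 4^9 mod 13 step by step, reducing modulo 13 at each step.
  4^1 mod 13 = 4
  4^2 mod 13 = (4 * 4) mod 13 = 3
  4^3 mod 13 = (3 * 4) mod 13 = 12
  4^4 mod 13 = (12 * 4) mod 13 = 9
  4^5 mod 13 = (9 * 4) mod 13 = 10
  4^6 mod 13 = (10 * 4) mod 13 = 1
  4^7 mod 13 = (1 * 4) mod 13 = 4
  4^8 mod 13 = (4 * 4) mod 13 = 3
  4^9 mod 13 = (3 * 4) mod 13 = 12
Step 2: Result = 12.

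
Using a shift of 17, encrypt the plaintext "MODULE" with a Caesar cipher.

Step 1: For each letter, shift forward by 17 positions (mod 26).
  M (position 12) -> position (12+17) mod 26 = 3 -> D
  O (position 14) -> position (14+17) mod 26 = 5 -> F
  D (position 3) -> position (3+17) mod 26 = 20 -> U
  U (position 20) -> position (20+17) mod 26 = 11 -> L
  L (position 11) -> position (11+17) mod 26 = 2 -> C
  E (position 4) -> position (4+17) mod 26 = 21 -> V
Result: DFULCV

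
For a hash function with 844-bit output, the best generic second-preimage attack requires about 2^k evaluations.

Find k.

Step 1: The hash has a 844-bit output.
Step 2: Second-preimage resistance means: given a specific input x, it should be infeasible to find a different y with h(y) = h(x).
With a 844-bit output, a generic search for a second preimage costs about 2^844 evaluations (each trial matches the fixed target with probability 2^-844).
Step 3: Security level = 844 bits.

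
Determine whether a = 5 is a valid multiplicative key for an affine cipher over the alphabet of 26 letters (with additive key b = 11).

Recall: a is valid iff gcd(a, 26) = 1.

Step 1: Compute gcd(5, 26).
Step 2: gcd(5, 26) = 1.
Since gcd = 1, 5 is coprime with 26, so it is a valid key.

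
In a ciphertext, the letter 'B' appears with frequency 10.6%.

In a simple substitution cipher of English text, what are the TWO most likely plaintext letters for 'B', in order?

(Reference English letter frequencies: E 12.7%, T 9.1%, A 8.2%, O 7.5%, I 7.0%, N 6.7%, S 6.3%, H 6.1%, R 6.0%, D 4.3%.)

Step 1: Observed frequency of 'B' is 10.6%.
Step 2: Compute distances to each reference frequency and sort:
  T (9.1%): difference = 1.5% <-- BEST
  E (12.7%): difference = 2.1% <-- RUNNER-UP
  A (8.2%): difference = 2.4%
  O (7.5%): difference = 3.1%
  I (7.0%): difference = 3.6%
Step 3: Most likely is 'T' (9.1%, diff 1.5%); second most likely is 'E' (12.7%, diff 2.1%).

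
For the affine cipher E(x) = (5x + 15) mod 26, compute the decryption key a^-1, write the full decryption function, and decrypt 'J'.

Step 1: Find a^-1, the modular inverse of 5 mod 26.
Step 2: We need 5 * a^-1 = 1 (mod 26).
Step 3: 5 * 21 = 105 = 4 * 26 + 1, so a^-1 = 21.
Step 4: D(y) = 21(y - 15) mod 26.
Step 5: Apply to 'J' (y = 9): D(9) = 21 * (9 - 15) mod 26 = 21 * -6 mod 26 = 4 -> 'E'.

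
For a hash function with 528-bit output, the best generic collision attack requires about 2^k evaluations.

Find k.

Step 1: The hash has a 528-bit output.
Step 2: Collision resistance means it should be infeasible to find any x != y with h(x) = h(y).
By the birthday bound, a generic collision search succeeds after about sqrt(2^528) = 2^(528/2) = 2^264 evaluations.
Step 3: Security level = 264 bits.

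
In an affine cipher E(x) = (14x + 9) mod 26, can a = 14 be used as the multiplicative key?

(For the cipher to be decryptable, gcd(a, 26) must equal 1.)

Step 1: Compute gcd(14, 26).
Step 2: gcd(14, 26) = 2.
Since gcd = 2 != 1, 14 shares a common factor with 26, so it cannot be used.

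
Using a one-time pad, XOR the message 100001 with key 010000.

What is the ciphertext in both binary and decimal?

Step 1: Write out the XOR operation bit by bit:
  Message: 100001
  Key:     010000
  XOR:     110001
Step 2: Convert to decimal: 110001 = 49.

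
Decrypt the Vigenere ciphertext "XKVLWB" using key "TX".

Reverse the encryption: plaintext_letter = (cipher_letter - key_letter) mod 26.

Step 1: Extend key: TXTXTX
Step 2: Decrypt each letter (c - k) mod 26:
  X(23) - T(19) = (23-19) mod 26 = 4 = E
  K(10) - X(23) = (10-23) mod 26 = 13 = N
  V(21) - T(19) = (21-19) mod 26 = 2 = C
  L(11) - X(23) = (11-23) mod 26 = 14 = O
  W(22) - T(19) = (22-19) mod 26 = 3 = D
  B(1) - X(23) = (1-23) mod 26 = 4 = E
Plaintext: ENCODE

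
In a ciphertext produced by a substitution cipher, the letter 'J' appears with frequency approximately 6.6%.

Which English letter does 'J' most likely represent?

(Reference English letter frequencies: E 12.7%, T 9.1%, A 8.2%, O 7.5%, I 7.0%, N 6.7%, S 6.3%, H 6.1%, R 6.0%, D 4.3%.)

Step 1: The observed frequency is 6.6%.
Step 2: Compare with English frequencies:
  E: 12.7% (difference: 6.1%)
  T: 9.1% (difference: 2.5%)
  A: 8.2% (difference: 1.6%)
  O: 7.5% (difference: 0.9%)
  I: 7.0% (difference: 0.4%)
  N: 6.7% (difference: 0.1%) <-- closest
  S: 6.3% (difference: 0.3%)
  H: 6.1% (difference: 0.5%)
  R: 6.0% (difference: 0.6%)
  D: 4.3% (difference: 2.3%)
Step 3: 'J' most likely represents 'N' (frequency 6.7%).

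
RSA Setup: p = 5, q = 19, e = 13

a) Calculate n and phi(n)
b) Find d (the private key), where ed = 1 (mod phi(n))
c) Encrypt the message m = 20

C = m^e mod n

Step 1: n = 5 * 19 = 95.
Step 2: phi(n) = (5-1)(19-1) = 4 * 18 = 72.
Step 3: Find d = 13^(-1) mod 72 = 61.
  Verify: 13 * 61 = 793 = 1 (mod 72).
Step 4: C = 20^13 mod 95 = 20.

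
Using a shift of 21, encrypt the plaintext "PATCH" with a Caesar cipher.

Step 1: For each letter, shift forward by 21 positions (mod 26).
  P (position 15) -> position (15+21) mod 26 = 10 -> K
  A (position 0) -> position (0+21) mod 26 = 21 -> V
  T (position 19) -> position (19+21) mod 26 = 14 -> O
  C (position 2) -> position (2+21) mod 26 = 23 -> X
  H (position 7) -> position (7+21) mod 26 = 2 -> C
Result: KVOXC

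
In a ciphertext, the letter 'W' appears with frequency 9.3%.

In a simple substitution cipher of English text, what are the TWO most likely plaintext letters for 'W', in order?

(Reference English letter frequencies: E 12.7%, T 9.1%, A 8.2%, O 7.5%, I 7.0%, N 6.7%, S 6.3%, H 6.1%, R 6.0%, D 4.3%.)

Step 1: Observed frequency of 'W' is 9.3%.
Step 2: Compute distances to each reference frequency and sort:
  T (9.1%): difference = 0.2% <-- BEST
  A (8.2%): difference = 1.1% <-- RUNNER-UP
  O (7.5%): difference = 1.8%
  I (7.0%): difference = 2.3%
  N (6.7%): difference = 2.6%
Step 3: Most likely is 'T' (9.1%, diff 0.2%); second most likely is 'A' (8.2%, diff 1.1%).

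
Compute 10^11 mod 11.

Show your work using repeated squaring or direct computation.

Step 1: Compute 10^11 mod 11 step by step, reducing modulo 11 at each step.
  10^1 mod 11 = 10
  10^2 mod 11 = (10 * 10) mod 11 = 1
  10^3 mod 11 = (1 * 10) mod 11 = 10
  10^4 mod 11 = (10 * 10) mod 11 = 1
  10^5 mod 11 = (1 * 10) mod 11 = 10
  10^6 mod 11 = (10 * 10) mod 11 = 1
  10^7 mod 11 = (1 * 10) mod 11 = 10
  10^8 mod 11 = (10 * 10) mod 11 = 1
  10^9 mod 11 = (1 * 10) mod 11 = 10
  10^10 mod 11 = (10 * 10) mod 11 = 1
  10^11 mod 11 = (1 * 10) mod 11 = 10
Step 2: Result = 10.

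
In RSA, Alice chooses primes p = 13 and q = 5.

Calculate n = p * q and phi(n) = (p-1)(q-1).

Step 1: n = p * q = 13 * 5 = 65.
Step 2: phi(n) = (p-1)(q-1) = 12 * 4 = 48.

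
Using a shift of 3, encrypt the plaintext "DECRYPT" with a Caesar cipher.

Step 1: For each letter, shift forward by 3 positions (mod 26).
  D (position 3) -> position (3+3) mod 26 = 6 -> G
  E (position 4) -> position (4+3) mod 26 = 7 -> H
  C (position 2) -> position (2+3) mod 26 = 5 -> F
  R (position 17) -> position (17+3) mod 26 = 20 -> U
  Y (position 24) -> position (24+3) mod 26 = 1 -> B
  P (position 15) -> position (15+3) mod 26 = 18 -> S
  T (position 19) -> position (19+3) mod 26 = 22 -> W
Result: GHFUBSW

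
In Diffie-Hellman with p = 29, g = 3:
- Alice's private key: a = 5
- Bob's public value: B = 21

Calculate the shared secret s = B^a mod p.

Step 1: s = B^a mod p = 21^5 mod 29.
  21^1 mod 29 = 21
  21^2 mod 29 = (21 * 21) mod 29 = 6
  21^3 mod 29 = (6 * 21) mod 29 = 10
  21^4 mod 29 = (10 * 21) mod 29 = 7
  21^5 mod 29 = (7 * 21) mod 29 = 2
Result: shared secret = 2.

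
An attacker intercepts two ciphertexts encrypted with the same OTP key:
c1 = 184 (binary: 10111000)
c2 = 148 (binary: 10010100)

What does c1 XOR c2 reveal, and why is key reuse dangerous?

Step 1: c1 XOR c2 = (m1 XOR k) XOR (m2 XOR k).
Step 2: By XOR associativity/commutativity: = m1 XOR m2 XOR k XOR k = m1 XOR m2.
Step 3: 10111000 XOR 10010100 = 00101100 = 44.
Step 4: The key cancels out! An attacker learns m1 XOR m2 = 44, revealing the relationship between plaintexts.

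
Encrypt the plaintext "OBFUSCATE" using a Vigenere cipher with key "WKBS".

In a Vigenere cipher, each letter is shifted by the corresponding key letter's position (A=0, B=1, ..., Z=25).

Step 1: Repeat key to match plaintext length:
  Plaintext: OBFUSCATE
  Key:       WKBSWKBSW
Step 2: Encrypt each letter:
  O(14) + W(22) = (14+22) mod 26 = 10 = K
  B(1) + K(10) = (1+10) mod 26 = 11 = L
  F(5) + B(1) = (5+1) mod 26 = 6 = G
  U(20) + S(18) = (20+18) mod 26 = 12 = M
  S(18) + W(22) = (18+22) mod 26 = 14 = O
  C(2) + K(10) = (2+10) mod 26 = 12 = M
  A(0) + B(1) = (0+1) mod 26 = 1 = B
  T(19) + S(18) = (19+18) mod 26 = 11 = L
  E(4) + W(22) = (4+22) mod 26 = 0 = A
Ciphertext: KLGMOMBLA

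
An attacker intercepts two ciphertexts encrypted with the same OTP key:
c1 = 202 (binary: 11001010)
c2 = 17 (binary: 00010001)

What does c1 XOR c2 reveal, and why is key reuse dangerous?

Step 1: c1 XOR c2 = (m1 XOR k) XOR (m2 XOR k).
Step 2: By XOR associativity/commutativity: = m1 XOR m2 XOR k XOR k = m1 XOR m2.
Step 3: 11001010 XOR 00010001 = 11011011 = 219.
Step 4: The key cancels out! An attacker learns m1 XOR m2 = 219, revealing the relationship between plaintexts.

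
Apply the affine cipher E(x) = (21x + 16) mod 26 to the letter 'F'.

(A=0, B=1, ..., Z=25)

Step 1: Convert 'F' to number: x = 5.
Step 2: E(5) = (21 * 5 + 16) mod 26 = 121 mod 26 = 17.
Step 3: Convert 17 back to letter: R.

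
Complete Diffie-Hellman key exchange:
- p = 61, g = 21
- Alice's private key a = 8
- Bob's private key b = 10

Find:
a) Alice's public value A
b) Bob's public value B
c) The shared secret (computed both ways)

Step 1: A = g^a mod p = 21^8 mod 61 = 47.
Step 2: B = g^b mod p = 21^10 mod 61 = 48.
Step 3: Alice computes s = B^a mod p = 48^8 mod 61 = 47.
Step 4: Bob computes s = A^b mod p = 47^10 mod 61 = 47.
Both sides agree: shared secret = 47.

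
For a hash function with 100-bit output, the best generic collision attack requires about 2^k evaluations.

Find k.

Step 1: The hash has a 100-bit output.
Step 2: Collision resistance means it should be infeasible to find any x != y with h(x) = h(y).
By the birthday bound, a generic collision search succeeds after about sqrt(2^100) = 2^(100/2) = 2^50 evaluations.
Step 3: Security level = 50 bits.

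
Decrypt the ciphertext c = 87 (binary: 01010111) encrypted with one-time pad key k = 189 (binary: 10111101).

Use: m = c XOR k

Step 1: XOR ciphertext with key:
  Ciphertext: 01010111
  Key:        10111101
  XOR:        11101010
Step 2: Plaintext = 11101010 = 234 in decimal.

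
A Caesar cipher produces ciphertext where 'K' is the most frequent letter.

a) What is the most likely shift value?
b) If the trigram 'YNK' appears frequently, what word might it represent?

Step 1: In English, 'E' is the most frequent letter (12.7%).
Step 2: The most frequent ciphertext letter is 'K' (position 10).
Step 3: Shift = (10 - 4) mod 26 = 6.
Step 4: Decrypt 'YNK' by shifting back 6:
  Y -> S
  N -> H
  K -> E
Step 5: 'YNK' decrypts to 'SHE'.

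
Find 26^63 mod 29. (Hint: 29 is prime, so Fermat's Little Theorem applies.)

Step 1: Since 29 is prime, by Fermat's Little Theorem: 26^28 = 1 (mod 29).
Step 2: Reduce exponent: 63 mod 28 = 7.
Step 3: So 26^63 = 26^7 (mod 29).
Step 4: 26^7 mod 29 = 17.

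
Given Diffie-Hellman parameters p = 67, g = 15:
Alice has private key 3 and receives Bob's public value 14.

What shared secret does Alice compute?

Step 1: s = B^a mod p = 14^3 mod 67.
  14^1 mod 67 = 14
  14^2 mod 67 = (14 * 14) mod 67 = 62
  14^3 mod 67 = (62 * 14) mod 67 = 64
Result: shared secret = 64.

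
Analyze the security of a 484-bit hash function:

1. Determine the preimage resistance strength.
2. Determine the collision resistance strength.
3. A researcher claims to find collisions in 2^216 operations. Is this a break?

Step 1: Preimage resistance requires brute-force of 2^484 operations.
Step 2: Collision resistance (birthday bound) = 2^(484/2) = 2^242.
Step 3: The claimed attack costs 2^216 operations.
Step 4: Since 2^216 < 2^242, the claimed attack beats the generic birthday bound, so collision resistance is broken.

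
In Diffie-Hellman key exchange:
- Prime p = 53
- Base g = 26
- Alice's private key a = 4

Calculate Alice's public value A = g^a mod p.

Step 1: A = g^a mod p = 26^4 mod 53.
  26^1 mod 53 = 26
  26^2 mod 53 = (26 * 26) mod 53 = 40
  26^3 mod 53 = (40 * 26) mod 53 = 33
  26^4 mod 53 = (33 * 26) mod 53 = 10
Result: A = 10.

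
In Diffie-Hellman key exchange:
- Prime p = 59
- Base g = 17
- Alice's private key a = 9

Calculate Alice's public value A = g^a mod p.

Step 1: A = g^a mod p = 17^9 mod 59.
  17^1 mod 59 = 17
  17^2 mod 59 = (17 * 17) mod 59 = 53
  17^3 mod 59 = (53 * 17) mod 59 = 16
  17^4 mod 59 = (16 * 17) mod 59 = 36
  17^5 mod 59 = (36 * 17) mod 59 = 22
  17^6 mod 59 = (22 * 17) mod 59 = 20
  17^7 mod 59 = (20 * 17) mod 59 = 45
  17^8 mod 59 = (45 * 17) mod 59 = 57
  17^9 mod 59 = (57 * 17) mod 59 = 25
Result: A = 25.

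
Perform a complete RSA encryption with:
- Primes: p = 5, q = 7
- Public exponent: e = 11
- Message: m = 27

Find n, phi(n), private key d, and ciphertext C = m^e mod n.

Step 1: n = 5 * 7 = 35.
Step 2: phi(n) = (5-1)(7-1) = 4 * 6 = 24.
Step 3: Find d = 11^(-1) mod 24 = 11.
  Verify: 11 * 11 = 121 = 1 (mod 24).
Step 4: C = 27^11 mod 35 = 13.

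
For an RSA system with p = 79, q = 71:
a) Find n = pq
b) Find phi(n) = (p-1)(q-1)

Step 1: n = p * q = 79 * 71 = 5609.
Step 2: phi(n) = (p-1)(q-1) = 78 * 70 = 5460.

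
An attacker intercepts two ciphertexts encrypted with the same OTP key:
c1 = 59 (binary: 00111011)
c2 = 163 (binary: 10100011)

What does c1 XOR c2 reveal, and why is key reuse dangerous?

Step 1: c1 XOR c2 = (m1 XOR k) XOR (m2 XOR k).
Step 2: By XOR associativity/commutativity: = m1 XOR m2 XOR k XOR k = m1 XOR m2.
Step 3: 00111011 XOR 10100011 = 10011000 = 152.
Step 4: The key cancels out! An attacker learns m1 XOR m2 = 152, revealing the relationship between plaintexts.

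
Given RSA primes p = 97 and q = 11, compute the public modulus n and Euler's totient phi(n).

Step 1: n = p * q = 97 * 11 = 1067.
Step 2: phi(n) = (p-1)(q-1) = 96 * 10 = 960.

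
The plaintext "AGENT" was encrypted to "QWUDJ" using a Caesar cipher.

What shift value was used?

Step 1: Compare first letters: A (position 0) -> Q (position 16).
Step 2: Shift = (16 - 0) mod 26 = 16.
The shift value is 16.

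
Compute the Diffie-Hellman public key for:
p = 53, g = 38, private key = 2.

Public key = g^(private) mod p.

Step 1: A = g^a mod p = 38^2 mod 53.
  38^1 mod 53 = 38
  38^2 mod 53 = (38 * 38) mod 53 = 13
Result: A = 13.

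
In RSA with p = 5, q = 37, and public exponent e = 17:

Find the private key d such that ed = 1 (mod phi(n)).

Step 1: n = 5 * 37 = 185.
Step 2: phi(n) = 4 * 36 = 144.
Step 3: Find d such that 17 * d = 1 (mod 144).
Step 4: d = 17^(-1) mod 144 = 17.
Verification: 17 * 17 = 289 = 2 * 144 + 1.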